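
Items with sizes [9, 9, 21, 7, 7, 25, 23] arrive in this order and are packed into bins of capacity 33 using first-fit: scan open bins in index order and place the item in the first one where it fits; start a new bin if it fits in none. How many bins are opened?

4

  9 → bin 1 (new)  [load 9/33]
  9 → bin 1  [load 18/33]
  21 → bin 2 (new)  [load 21/33]
  7 → bin 1  [load 25/33]
  7 → bin 1  [load 32/33]
  25 → bin 3 (new)  [load 25/33]
  23 → bin 4 (new)  [load 23/33]
4 bins opened.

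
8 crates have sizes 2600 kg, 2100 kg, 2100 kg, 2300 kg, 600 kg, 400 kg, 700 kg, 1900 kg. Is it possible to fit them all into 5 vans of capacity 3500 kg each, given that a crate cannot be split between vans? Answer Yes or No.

Yes

A valid assignment using 5 vans:
  van 1: 2600 + 700 = 3300
  van 2: 2300 + 600 + 400 = 3300
  van 3: 2100 = 2100
  van 4: 2100 = 2100
  van 5: 1900 = 1900
Every load is within 3500 kg, so 5 vans suffice.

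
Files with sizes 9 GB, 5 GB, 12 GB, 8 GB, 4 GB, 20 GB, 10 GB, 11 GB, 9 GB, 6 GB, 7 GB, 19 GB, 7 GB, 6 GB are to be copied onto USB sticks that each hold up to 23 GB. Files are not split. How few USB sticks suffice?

Total = 20 + 19 + 12 + 11 + 10 + 9 + 9 + 8 + 7 + 7 + 6 + 6 + 5 + 4 = 133 GB.
Lower bound: ⌈133/23⌉ = 6 USB sticks.
A packing using 6 USB sticks:
  USB stick 1: 20 = 20
  USB stick 2: 19 + 4 = 23
  USB stick 3: 12 + 11 = 23
  USB stick 4: 10 + 7 + 6 = 23
  USB stick 5: 9 + 9 + 5 = 23
  USB stick 6: 8 + 7 + 6 = 21
This matches the lower bound, so 6 is optimal.

6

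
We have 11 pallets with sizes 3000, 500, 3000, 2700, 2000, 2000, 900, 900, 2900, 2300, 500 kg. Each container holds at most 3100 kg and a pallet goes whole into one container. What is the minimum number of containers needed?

8

Total = 3000 + 3000 + 2900 + 2700 + 2300 + 2000 + 2000 + 900 + 900 + 500 + 500 = 20700 kg.
Lower bound: ⌈20700/3100⌉ = 7 containers.
A packing using 8 containers:
  container 1: 3000 = 3000
  container 2: 3000 = 3000
  container 3: 2900 = 2900
  container 4: 2700 = 2700
  container 5: 2300 + 500 = 2800
  container 6: 2000 + 900 = 2900
  container 7: 2000 + 900 = 2900
  container 8: 500 = 500
No arrangement into 7 containers stays within capacity, so 8 is optimal.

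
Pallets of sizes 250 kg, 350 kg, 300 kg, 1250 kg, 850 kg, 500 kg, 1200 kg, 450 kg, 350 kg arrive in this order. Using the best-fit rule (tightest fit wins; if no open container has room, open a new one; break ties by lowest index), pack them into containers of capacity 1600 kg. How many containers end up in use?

  250 → container 1 (new)  [load 250/1600]
  350 → container 1  [load 600/1600]
  300 → container 1  [load 900/1600]
  1250 → container 2 (new)  [load 1250/1600]
  850 → container 3 (new)  [load 850/1600]
  500 → container 1  [load 1400/1600]
  1200 → container 4 (new)  [load 1200/1600]
  450 → container 3  [load 1300/1600]
  350 → container 2  [load 1600/1600]
4 containers opened.

4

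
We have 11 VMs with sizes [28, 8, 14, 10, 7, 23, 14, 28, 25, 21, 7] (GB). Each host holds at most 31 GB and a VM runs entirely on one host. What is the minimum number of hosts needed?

7

Total = 28 + 28 + 25 + 23 + 21 + 14 + 14 + 10 + 8 + 7 + 7 = 185 GB.
Lower bound: ⌈185/31⌉ = 6 hosts.
A packing using 7 hosts:
  host 1: 28 = 28
  host 2: 28 = 28
  host 3: 25 = 25
  host 4: 23 + 8 = 31
  host 5: 21 + 10 = 31
  host 6: 14 + 14 = 28
  host 7: 7 + 7 = 14
No arrangement into 6 hosts stays within capacity, so 7 is optimal.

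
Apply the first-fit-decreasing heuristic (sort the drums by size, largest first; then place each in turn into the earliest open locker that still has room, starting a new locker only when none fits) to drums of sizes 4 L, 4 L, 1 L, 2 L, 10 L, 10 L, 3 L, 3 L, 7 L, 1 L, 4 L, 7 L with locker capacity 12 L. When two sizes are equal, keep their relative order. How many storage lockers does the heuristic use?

5

Sorted descending: 10, 10, 7, 7, 4, 4, 4, 3, 3, 2, 1, 1.
  10 → locker 1 (new)  [load 10/12]
  10 → locker 2 (new)  [load 10/12]
  7 → locker 3 (new)  [load 7/12]
  7 → locker 4 (new)  [load 7/12]
  4 → locker 3  [load 11/12]
  4 → locker 4  [load 11/12]
  4 → locker 5 (new)  [load 4/12]
  3 → locker 5  [load 7/12]
  3 → locker 5  [load 10/12]
  2 → locker 1  [load 12/12]
  1 → locker 2  [load 11/12]
  1 → locker 2  [load 12/12]
5 storage lockers opened.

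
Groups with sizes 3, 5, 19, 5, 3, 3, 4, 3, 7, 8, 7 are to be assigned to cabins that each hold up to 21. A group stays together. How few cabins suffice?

Total = 19 + 8 + 7 + 7 + 5 + 5 + 4 + 3 + 3 + 3 + 3 = 67.
Lower bound: ⌈67/21⌉ = 4 cabins.
A packing using 4 cabins:
  cabin 1: 19 = 19
  cabin 2: 8 + 7 + 5 = 20
  cabin 3: 7 + 5 + 4 + 3 = 19
  cabin 4: 3 + 3 + 3 = 9
This matches the lower bound, so 4 is optimal.

4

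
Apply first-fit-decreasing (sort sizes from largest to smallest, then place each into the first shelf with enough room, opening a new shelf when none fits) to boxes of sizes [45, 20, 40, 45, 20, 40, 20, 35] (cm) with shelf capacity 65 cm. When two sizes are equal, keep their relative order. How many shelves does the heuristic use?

5

Sorted descending: 45, 45, 40, 40, 35, 20, 20, 20.
  45 → shelf 1 (new)  [load 45/65]
  45 → shelf 2 (new)  [load 45/65]
  40 → shelf 3 (new)  [load 40/65]
  40 → shelf 4 (new)  [load 40/65]
  35 → shelf 5 (new)  [load 35/65]
  20 → shelf 1  [load 65/65]
  20 → shelf 2  [load 65/65]
  20 → shelf 3  [load 60/65]
5 shelves opened.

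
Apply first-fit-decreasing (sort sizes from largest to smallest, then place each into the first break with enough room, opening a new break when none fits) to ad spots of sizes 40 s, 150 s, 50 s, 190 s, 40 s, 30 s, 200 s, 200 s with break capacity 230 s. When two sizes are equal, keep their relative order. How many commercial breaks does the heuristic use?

5

Sorted descending: 200, 200, 190, 150, 50, 40, 40, 30.
  200 → break 1 (new)  [load 200/230]
  200 → break 2 (new)  [load 200/230]
  190 → break 3 (new)  [load 190/230]
  150 → break 4 (new)  [load 150/230]
  50 → break 4  [load 200/230]
  40 → break 3  [load 230/230]
  40 → break 5 (new)  [load 40/230]
  30 → break 1  [load 230/230]
5 commercial breaks opened.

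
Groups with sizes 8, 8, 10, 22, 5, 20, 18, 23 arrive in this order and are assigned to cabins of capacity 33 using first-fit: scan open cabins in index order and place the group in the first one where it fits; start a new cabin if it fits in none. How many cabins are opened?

  8 → cabin 1 (new)  [load 8/33]
  8 → cabin 1  [load 16/33]
  10 → cabin 1  [load 26/33]
  22 → cabin 2 (new)  [load 22/33]
  5 → cabin 1  [load 31/33]
  20 → cabin 3 (new)  [load 20/33]
  18 → cabin 4 (new)  [load 18/33]
  23 → cabin 5 (new)  [load 23/33]
5 cabins opened.

5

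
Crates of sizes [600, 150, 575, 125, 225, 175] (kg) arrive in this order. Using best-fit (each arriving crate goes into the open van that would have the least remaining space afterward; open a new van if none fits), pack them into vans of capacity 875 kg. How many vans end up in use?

  600 → van 1 (new)  [load 600/875]
  150 → van 1  [load 750/875]
  575 → van 2 (new)  [load 575/875]
  125 → van 1  [load 875/875]
  225 → van 2  [load 800/875]
  175 → van 3 (new)  [load 175/875]
3 vans opened.

3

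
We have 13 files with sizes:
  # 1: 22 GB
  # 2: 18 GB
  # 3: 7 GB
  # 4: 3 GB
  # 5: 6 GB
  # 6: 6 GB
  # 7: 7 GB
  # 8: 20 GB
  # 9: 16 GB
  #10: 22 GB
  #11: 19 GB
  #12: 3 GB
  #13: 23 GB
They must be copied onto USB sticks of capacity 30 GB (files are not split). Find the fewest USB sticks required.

7

Total = 23 + 22 + 22 + 20 + 19 + 18 + 16 + 7 + 7 + 6 + 6 + 3 + 3 = 172 GB.
Lower bound: ⌈172/30⌉ = 6 USB sticks.
Also, 7 files each exceed 15 GB, and no two of those can share a USB stick, so at least 7 USB sticks are needed.
A packing using 7 USB sticks:
  USB stick 1: 23 + 7 = 30
  USB stick 2: 22 + 7 = 29
  USB stick 3: 22 + 6 = 28
  USB stick 4: 20 + 6 + 3 = 29
  USB stick 5: 19 + 3 = 22
  USB stick 6: 18 = 18
  USB stick 7: 16 = 16
This matches the lower bound, so 7 is optimal.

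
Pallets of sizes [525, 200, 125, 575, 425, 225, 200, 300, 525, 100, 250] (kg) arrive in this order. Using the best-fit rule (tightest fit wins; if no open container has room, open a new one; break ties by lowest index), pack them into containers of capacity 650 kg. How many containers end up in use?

6

  525 → container 1 (new)  [load 525/650]
  200 → container 2 (new)  [load 200/650]
  125 → container 1  [load 650/650]
  575 → container 3 (new)  [load 575/650]
  425 → container 2  [load 625/650]
  225 → container 4 (new)  [load 225/650]
  200 → container 4  [load 425/650]
  300 → container 5 (new)  [load 300/650]
  525 → container 6 (new)  [load 525/650]
  100 → container 6  [load 625/650]
  250 → container 5  [load 550/650]
6 containers opened.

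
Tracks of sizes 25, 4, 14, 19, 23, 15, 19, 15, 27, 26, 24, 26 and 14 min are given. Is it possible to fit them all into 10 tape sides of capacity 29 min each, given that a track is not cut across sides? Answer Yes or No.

Yes

A valid assignment using 10 tape sides:
  side 1: 27 = 27
  side 2: 26 = 26
  side 3: 26 = 26
  side 4: 25 + 4 = 29
  side 5: 24 = 24
  side 6: 23 = 23
  side 7: 19 = 19
  side 8: 19 = 19
  side 9: 15 + 14 = 29
  side 10: 15 + 14 = 29
Every load is within 29 min, so 10 tape sides suffice.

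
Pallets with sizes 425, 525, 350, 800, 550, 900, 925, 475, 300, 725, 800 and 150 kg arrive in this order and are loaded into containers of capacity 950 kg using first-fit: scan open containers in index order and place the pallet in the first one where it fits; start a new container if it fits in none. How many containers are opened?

8

  425 → container 1 (new)  [load 425/950]
  525 → container 1  [load 950/950]
  350 → container 2 (new)  [load 350/950]
  800 → container 3 (new)  [load 800/950]
  550 → container 2  [load 900/950]
  900 → container 4 (new)  [load 900/950]
  925 → container 5 (new)  [load 925/950]
  475 → container 6 (new)  [load 475/950]
  300 → container 6  [load 775/950]
  725 → container 7 (new)  [load 725/950]
  800 → container 8 (new)  [load 800/950]
  150 → container 3  [load 950/950]
8 containers opened.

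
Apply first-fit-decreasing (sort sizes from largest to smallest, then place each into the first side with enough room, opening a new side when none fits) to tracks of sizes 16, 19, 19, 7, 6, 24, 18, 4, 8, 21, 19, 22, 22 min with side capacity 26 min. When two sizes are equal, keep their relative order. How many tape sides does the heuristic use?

Sorted descending: 24, 22, 22, 21, 19, 19, 19, 18, 16, 8, 7, 6, 4.
  24 → side 1 (new)  [load 24/26]
  22 → side 2 (new)  [load 22/26]
  22 → side 3 (new)  [load 22/26]
  21 → side 4 (new)  [load 21/26]
  19 → side 5 (new)  [load 19/26]
  19 → side 6 (new)  [load 19/26]
  19 → side 7 (new)  [load 19/26]
  18 → side 8 (new)  [load 18/26]
  16 → side 9 (new)  [load 16/26]
  8 → side 8  [load 26/26]
  7 → side 5  [load 26/26]
  6 → side 6  [load 25/26]
  4 → side 2  [load 26/26]
9 tape sides opened.

9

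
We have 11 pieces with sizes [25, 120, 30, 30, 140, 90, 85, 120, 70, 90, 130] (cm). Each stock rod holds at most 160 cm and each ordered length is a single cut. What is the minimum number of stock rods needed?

7

Total = 140 + 130 + 120 + 120 + 90 + 90 + 85 + 70 + 30 + 30 + 25 = 930 cm.
Lower bound: ⌈930/160⌉ = 6 stock rods.
Also, 7 pieces each exceed 80 cm, and no two of those can share a stock rod, so at least 7 stock rods are needed.
A packing using 7 stock rods:
  stock rod 1: 140 = 140
  stock rod 2: 130 + 30 = 160
  stock rod 3: 120 + 30 = 150
  stock rod 4: 120 + 25 = 145
  stock rod 5: 90 + 70 = 160
  stock rod 6: 90 = 90
  stock rod 7: 85 = 85
This matches the lower bound, so 7 is optimal.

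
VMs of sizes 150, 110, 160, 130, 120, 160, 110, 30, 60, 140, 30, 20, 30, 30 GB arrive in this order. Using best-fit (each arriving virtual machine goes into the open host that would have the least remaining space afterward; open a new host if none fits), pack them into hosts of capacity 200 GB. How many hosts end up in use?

  150 → host 1 (new)  [load 150/200]
  110 → host 2 (new)  [load 110/200]
  160 → host 3 (new)  [load 160/200]
  130 → host 4 (new)  [load 130/200]
  120 → host 5 (new)  [load 120/200]
  160 → host 6 (new)  [load 160/200]
  110 → host 7 (new)  [load 110/200]
  30 → host 3  [load 190/200]
  60 → host 4  [load 190/200]
  140 → host 8 (new)  [load 140/200]
  30 → host 6  [load 190/200]
  20 → host 1  [load 170/200]
  30 → host 1  [load 200/200]
  30 → host 8  [load 170/200]
8 hosts opened.

8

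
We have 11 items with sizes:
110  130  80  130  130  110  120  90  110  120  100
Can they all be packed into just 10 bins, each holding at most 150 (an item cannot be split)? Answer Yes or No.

No

Total = 1230; ⌈1230/150⌉ = 9.
11 items each exceed half the capacity and cannot share a bin, forcing at least 11 bins.
At least 11 bins are required, but only 10 are allowed.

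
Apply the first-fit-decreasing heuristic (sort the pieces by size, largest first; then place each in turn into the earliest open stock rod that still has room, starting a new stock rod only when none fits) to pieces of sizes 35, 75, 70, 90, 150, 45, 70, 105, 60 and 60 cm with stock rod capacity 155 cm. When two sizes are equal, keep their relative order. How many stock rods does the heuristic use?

Sorted descending: 150, 105, 90, 75, 70, 70, 60, 60, 45, 35.
  150 → stock rod 1 (new)  [load 150/155]
  105 → stock rod 2 (new)  [load 105/155]
  90 → stock rod 3 (new)  [load 90/155]
  75 → stock rod 4 (new)  [load 75/155]
  70 → stock rod 4  [load 145/155]
  70 → stock rod 5 (new)  [load 70/155]
  60 → stock rod 3  [load 150/155]
  60 → stock rod 5  [load 130/155]
  45 → stock rod 2  [load 150/155]
  35 → stock rod 6 (new)  [load 35/155]
6 stock rods opened.

6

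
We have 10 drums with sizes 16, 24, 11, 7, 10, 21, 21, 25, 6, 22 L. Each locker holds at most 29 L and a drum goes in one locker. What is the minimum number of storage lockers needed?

7

Total = 25 + 24 + 22 + 21 + 21 + 16 + 11 + 10 + 7 + 6 = 163 L.
Lower bound: ⌈163/29⌉ = 6 storage lockers.
A packing using 7 storage lockers:
  locker 1: 25 = 25
  locker 2: 24 = 24
  locker 3: 22 + 7 = 29
  locker 4: 21 + 6 = 27
  locker 5: 21 = 21
  locker 6: 16 + 11 = 27
  locker 7: 10 = 10
No arrangement into 6 storage lockers stays within capacity, so 7 is optimal.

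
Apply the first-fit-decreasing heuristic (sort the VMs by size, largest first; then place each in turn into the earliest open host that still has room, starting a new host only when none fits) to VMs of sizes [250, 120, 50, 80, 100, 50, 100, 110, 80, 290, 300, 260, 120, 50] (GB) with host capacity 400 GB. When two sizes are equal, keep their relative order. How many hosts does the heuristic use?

6

Sorted descending: 300, 290, 260, 250, 120, 120, 110, 100, 100, 80, 80, 50, 50, 50.
  300 → host 1 (new)  [load 300/400]
  290 → host 2 (new)  [load 290/400]
  260 → host 3 (new)  [load 260/400]
  250 → host 4 (new)  [load 250/400]
  120 → host 3  [load 380/400]
  120 → host 4  [load 370/400]
  110 → host 2  [load 400/400]
  100 → host 1  [load 400/400]
  100 → host 5 (new)  [load 100/400]
  80 → host 5  [load 180/400]
  80 → host 5  [load 260/400]
  50 → host 5  [load 310/400]
  50 → host 5  [load 360/400]
  50 → host 6 (new)  [load 50/400]
6 hosts opened.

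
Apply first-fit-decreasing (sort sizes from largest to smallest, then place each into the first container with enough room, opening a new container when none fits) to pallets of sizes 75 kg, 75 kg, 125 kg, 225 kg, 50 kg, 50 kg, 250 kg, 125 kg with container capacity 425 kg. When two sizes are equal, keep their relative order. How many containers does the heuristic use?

Sorted descending: 250, 225, 125, 125, 75, 75, 50, 50.
  250 → container 1 (new)  [load 250/425]
  225 → container 2 (new)  [load 225/425]
  125 → container 1  [load 375/425]
  125 → container 2  [load 350/425]
  75 → container 2  [load 425/425]
  75 → container 3 (new)  [load 75/425]
  50 → container 1  [load 425/425]
  50 → container 3  [load 125/425]
3 containers opened.

3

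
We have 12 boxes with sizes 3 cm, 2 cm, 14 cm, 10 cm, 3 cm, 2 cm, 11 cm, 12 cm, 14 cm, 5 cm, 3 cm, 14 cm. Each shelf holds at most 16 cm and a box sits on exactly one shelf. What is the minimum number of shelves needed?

Total = 14 + 14 + 14 + 12 + 11 + 10 + 5 + 3 + 3 + 3 + 2 + 2 = 93 cm.
Lower bound: ⌈93/16⌉ = 6 shelves.
A packing using 6 shelves:
  shelf 1: 14 + 2 = 16
  shelf 2: 14 + 2 = 16
  shelf 3: 14 = 14
  shelf 4: 12 + 3 = 15
  shelf 5: 11 + 5 = 16
  shelf 6: 10 + 3 + 3 = 16
This matches the lower bound, so 6 is optimal.

6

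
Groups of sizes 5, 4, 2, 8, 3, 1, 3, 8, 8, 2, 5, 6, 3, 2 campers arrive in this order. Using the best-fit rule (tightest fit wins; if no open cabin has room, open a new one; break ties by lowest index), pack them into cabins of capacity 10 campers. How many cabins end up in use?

  5 → cabin 1 (new)  [load 5/10]
  4 → cabin 1  [load 9/10]
  2 → cabin 2 (new)  [load 2/10]
  8 → cabin 2  [load 10/10]
  3 → cabin 3 (new)  [load 3/10]
  1 → cabin 1  [load 10/10]
  3 → cabin 3  [load 6/10]
  8 → cabin 4 (new)  [load 8/10]
  8 → cabin 5 (new)  [load 8/10]
  2 → cabin 4  [load 10/10]
  5 → cabin 6 (new)  [load 5/10]
  6 → cabin 7 (new)  [load 6/10]
  3 → cabin 3  [load 9/10]
  2 → cabin 5  [load 10/10]
7 cabins opened.

7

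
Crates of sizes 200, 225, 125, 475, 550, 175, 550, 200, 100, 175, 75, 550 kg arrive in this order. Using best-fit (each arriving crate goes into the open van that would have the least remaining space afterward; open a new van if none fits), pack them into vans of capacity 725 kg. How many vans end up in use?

5

  200 → van 1 (new)  [load 200/725]
  225 → van 1  [load 425/725]
  125 → van 1  [load 550/725]
  475 → van 2 (new)  [load 475/725]
  550 → van 3 (new)  [load 550/725]
  175 → van 1  [load 725/725]
  550 → van 4 (new)  [load 550/725]
  200 → van 2  [load 675/725]
  100 → van 3  [load 650/725]
  175 → van 4  [load 725/725]
  75 → van 3  [load 725/725]
  550 → van 5 (new)  [load 550/725]
5 vans opened.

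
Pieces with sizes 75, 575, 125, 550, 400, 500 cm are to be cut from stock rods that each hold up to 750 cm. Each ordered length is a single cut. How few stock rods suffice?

Total = 575 + 550 + 500 + 400 + 125 + 75 = 2225 cm.
Lower bound: ⌈2225/750⌉ = 3 stock rods.
Also, 4 pieces each exceed 375 cm, and no two of those can share a stock rod, so at least 4 stock rods are needed.
A packing using 4 stock rods:
  stock rod 1: 575 + 125 = 700
  stock rod 2: 550 + 75 = 625
  stock rod 3: 500 = 500
  stock rod 4: 400 = 400
This matches the lower bound, so 4 is optimal.

4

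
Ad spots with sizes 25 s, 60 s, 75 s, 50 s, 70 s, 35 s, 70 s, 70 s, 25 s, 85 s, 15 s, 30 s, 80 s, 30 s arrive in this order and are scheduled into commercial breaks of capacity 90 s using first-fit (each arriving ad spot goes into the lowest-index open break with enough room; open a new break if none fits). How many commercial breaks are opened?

9

  25 → break 1 (new)  [load 25/90]
  60 → break 1  [load 85/90]
  75 → break 2 (new)  [load 75/90]
  50 → break 3 (new)  [load 50/90]
  70 → break 4 (new)  [load 70/90]
  35 → break 3  [load 85/90]
  70 → break 5 (new)  [load 70/90]
  70 → break 6 (new)  [load 70/90]
  25 → break 7 (new)  [load 25/90]
  85 → break 8 (new)  [load 85/90]
  15 → break 2  [load 90/90]
  30 → break 7  [load 55/90]
  80 → break 9 (new)  [load 80/90]
  30 → break 7  [load 85/90]
9 commercial breaks opened.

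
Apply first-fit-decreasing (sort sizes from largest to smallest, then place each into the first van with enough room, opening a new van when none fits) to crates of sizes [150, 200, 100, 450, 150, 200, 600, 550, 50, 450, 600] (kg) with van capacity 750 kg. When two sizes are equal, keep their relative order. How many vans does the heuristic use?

5

Sorted descending: 600, 600, 550, 450, 450, 200, 200, 150, 150, 100, 50.
  600 → van 1 (new)  [load 600/750]
  600 → van 2 (new)  [load 600/750]
  550 → van 3 (new)  [load 550/750]
  450 → van 4 (new)  [load 450/750]
  450 → van 5 (new)  [load 450/750]
  200 → van 3  [load 750/750]
  200 → van 4  [load 650/750]
  150 → van 1  [load 750/750]
  150 → van 2  [load 750/750]
  100 → van 4  [load 750/750]
  50 → van 5  [load 500/750]
5 vans opened.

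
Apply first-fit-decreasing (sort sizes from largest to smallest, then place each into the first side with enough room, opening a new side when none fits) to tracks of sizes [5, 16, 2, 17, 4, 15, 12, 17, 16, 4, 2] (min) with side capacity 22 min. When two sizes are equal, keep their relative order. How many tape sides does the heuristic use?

6

Sorted descending: 17, 17, 16, 16, 15, 12, 5, 4, 4, 2, 2.
  17 → side 1 (new)  [load 17/22]
  17 → side 2 (new)  [load 17/22]
  16 → side 3 (new)  [load 16/22]
  16 → side 4 (new)  [load 16/22]
  15 → side 5 (new)  [load 15/22]
  12 → side 6 (new)  [load 12/22]
  5 → side 1  [load 22/22]
  4 → side 2  [load 21/22]
  4 → side 3  [load 20/22]
  2 → side 3  [load 22/22]
  2 → side 4  [load 18/22]
6 tape sides opened.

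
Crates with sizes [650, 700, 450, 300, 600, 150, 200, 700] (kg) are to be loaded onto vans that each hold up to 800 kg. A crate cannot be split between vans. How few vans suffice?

Total = 700 + 700 + 650 + 600 + 450 + 300 + 200 + 150 = 3750 kg.
Lower bound: ⌈3750/800⌉ = 5 vans.
A packing using 5 vans:
  van 1: 700 = 700
  van 2: 700 = 700
  van 3: 650 + 150 = 800
  van 4: 600 + 200 = 800
  van 5: 450 + 300 = 750
This matches the lower bound, so 5 is optimal.

5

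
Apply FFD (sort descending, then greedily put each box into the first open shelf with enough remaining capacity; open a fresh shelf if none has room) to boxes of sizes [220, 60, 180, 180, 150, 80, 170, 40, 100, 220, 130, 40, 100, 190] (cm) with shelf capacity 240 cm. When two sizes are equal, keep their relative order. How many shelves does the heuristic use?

Sorted descending: 220, 220, 190, 180, 180, 170, 150, 130, 100, 100, 80, 60, 40, 40.
  220 → shelf 1 (new)  [load 220/240]
  220 → shelf 2 (new)  [load 220/240]
  190 → shelf 3 (new)  [load 190/240]
  180 → shelf 4 (new)  [load 180/240]
  180 → shelf 5 (new)  [load 180/240]
  170 → shelf 6 (new)  [load 170/240]
  150 → shelf 7 (new)  [load 150/240]
  130 → shelf 8 (new)  [load 130/240]
  100 → shelf 8  [load 230/240]
  100 → shelf 9 (new)  [load 100/240]
  80 → shelf 7  [load 230/240]
  60 → shelf 4  [load 240/240]
  40 → shelf 3  [load 230/240]
  40 → shelf 5  [load 220/240]
9 shelves opened.

9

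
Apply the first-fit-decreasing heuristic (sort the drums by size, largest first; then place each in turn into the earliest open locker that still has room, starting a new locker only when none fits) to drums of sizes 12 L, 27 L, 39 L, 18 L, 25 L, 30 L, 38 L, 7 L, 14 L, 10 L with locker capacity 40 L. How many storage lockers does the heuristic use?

6

Sorted descending: 39, 38, 30, 27, 25, 18, 14, 12, 10, 7.
  39 → locker 1 (new)  [load 39/40]
  38 → locker 2 (new)  [load 38/40]
  30 → locker 3 (new)  [load 30/40]
  27 → locker 4 (new)  [load 27/40]
  25 → locker 5 (new)  [load 25/40]
  18 → locker 6 (new)  [load 18/40]
  14 → locker 5  [load 39/40]
  12 → locker 4  [load 39/40]
  10 → locker 3  [load 40/40]
  7 → locker 6  [load 25/40]
6 storage lockers opened.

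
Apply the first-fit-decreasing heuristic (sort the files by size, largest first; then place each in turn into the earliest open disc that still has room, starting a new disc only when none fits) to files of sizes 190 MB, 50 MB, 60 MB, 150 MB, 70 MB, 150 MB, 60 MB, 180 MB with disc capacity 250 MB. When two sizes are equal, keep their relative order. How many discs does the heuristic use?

4

Sorted descending: 190, 180, 150, 150, 70, 60, 60, 50.
  190 → disc 1 (new)  [load 190/250]
  180 → disc 2 (new)  [load 180/250]
  150 → disc 3 (new)  [load 150/250]
  150 → disc 4 (new)  [load 150/250]
  70 → disc 2  [load 250/250]
  60 → disc 1  [load 250/250]
  60 → disc 3  [load 210/250]
  50 → disc 4  [load 200/250]
4 discs opened.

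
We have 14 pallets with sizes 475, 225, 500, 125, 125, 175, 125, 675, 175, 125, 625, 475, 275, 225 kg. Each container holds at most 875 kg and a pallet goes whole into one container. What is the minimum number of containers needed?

5

Total = 675 + 625 + 500 + 475 + 475 + 275 + 225 + 225 + 175 + 175 + 125 + 125 + 125 + 125 = 4325 kg.
Lower bound: ⌈4325/875⌉ = 5 containers.
A packing using 5 containers:
  container 1: 675 + 175 = 850
  container 2: 625 + 225 = 850
  container 3: 500 + 125 + 125 + 125 = 875
  container 4: 475 + 275 + 125 = 875
  container 5: 475 + 225 + 175 = 875
This matches the lower bound, so 5 is optimal.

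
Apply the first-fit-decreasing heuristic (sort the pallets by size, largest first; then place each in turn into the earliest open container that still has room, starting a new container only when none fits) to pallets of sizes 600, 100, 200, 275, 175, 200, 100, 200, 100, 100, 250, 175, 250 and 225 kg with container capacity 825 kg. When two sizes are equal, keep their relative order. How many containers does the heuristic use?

Sorted descending: 600, 275, 250, 250, 225, 200, 200, 200, 175, 175, 100, 100, 100, 100.
  600 → container 1 (new)  [load 600/825]
  275 → container 2 (new)  [load 275/825]
  250 → container 2  [load 525/825]
  250 → container 2  [load 775/825]
  225 → container 1  [load 825/825]
  200 → container 3 (new)  [load 200/825]
  200 → container 3  [load 400/825]
  200 → container 3  [load 600/825]
  175 → container 3  [load 775/825]
  175 → container 4 (new)  [load 175/825]
  100 → container 4  [load 275/825]
  100 → container 4  [load 375/825]
  100 → container 4  [load 475/825]
  100 → container 4  [load 575/825]
4 containers opened.

4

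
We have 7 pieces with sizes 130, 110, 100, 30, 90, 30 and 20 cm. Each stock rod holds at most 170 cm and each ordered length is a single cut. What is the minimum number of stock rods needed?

Total = 130 + 110 + 100 + 90 + 30 + 30 + 20 = 510 cm.
Lower bound: ⌈510/170⌉ = 3 stock rods.
Also, 4 pieces each exceed 85 cm, and no two of those can share a stock rod, so at least 4 stock rods are needed.
A packing using 4 stock rods:
  stock rod 1: 130 + 30 = 160
  stock rod 2: 110 + 30 + 20 = 160
  stock rod 3: 100 = 100
  stock rod 4: 90 = 90
This matches the lower bound, so 4 is optimal.

4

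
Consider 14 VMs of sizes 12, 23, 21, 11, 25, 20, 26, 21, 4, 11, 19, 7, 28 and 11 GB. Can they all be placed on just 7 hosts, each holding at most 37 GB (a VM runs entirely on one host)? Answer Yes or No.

No

Total = 239 GB; ⌈239/37⌉ = 7.
8 VMs each exceed half the capacity and cannot share a host, forcing at least 8 hosts.
At least 8 hosts are required, but only 7 are allowed.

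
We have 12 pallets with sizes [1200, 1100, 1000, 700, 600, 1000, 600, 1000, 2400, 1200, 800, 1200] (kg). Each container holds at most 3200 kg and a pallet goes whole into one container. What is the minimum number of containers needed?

5

Total = 2400 + 1200 + 1200 + 1200 + 1100 + 1000 + 1000 + 1000 + 800 + 700 + 600 + 600 = 12800 kg.
Lower bound: ⌈12800/3200⌉ = 4 containers.
A packing using 5 containers:
  container 1: 2400 + 800 = 3200
  container 2: 1200 + 1200 + 700 = 3100
  container 3: 1200 + 1100 + 600 = 2900
  container 4: 1000 + 1000 + 1000 = 3000
  container 5: 600 = 600
No arrangement into 4 containers stays within capacity, so 5 is optimal.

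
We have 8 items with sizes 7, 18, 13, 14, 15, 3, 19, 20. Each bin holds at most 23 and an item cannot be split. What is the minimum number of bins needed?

6

Total = 20 + 19 + 18 + 15 + 14 + 13 + 7 + 3 = 109.
Lower bound: ⌈109/23⌉ = 5 bins.
Also, 6 items each exceed 23/2, and no two of those can share a bin, so at least 6 bins are needed.
A packing using 6 bins:
  bin 1: 20 + 3 = 23
  bin 2: 19 = 19
  bin 3: 18 = 18
  bin 4: 15 + 7 = 22
  bin 5: 14 = 14
  bin 6: 13 = 13
This matches the lower bound, so 6 is optimal.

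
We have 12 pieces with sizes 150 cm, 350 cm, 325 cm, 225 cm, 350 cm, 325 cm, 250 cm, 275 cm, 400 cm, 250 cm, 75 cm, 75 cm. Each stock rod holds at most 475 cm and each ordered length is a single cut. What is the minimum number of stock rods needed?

Total = 400 + 350 + 350 + 325 + 325 + 275 + 250 + 250 + 225 + 150 + 75 + 75 = 3050 cm.
Lower bound: ⌈3050/475⌉ = 7 stock rods.
Also, 8 pieces each exceed 475/2 cm, and no two of those can share a stock rod, so at least 8 stock rods are needed.
A packing using 8 stock rods:
  stock rod 1: 400 + 75 = 475
  stock rod 2: 350 + 75 = 425
  stock rod 3: 350 = 350
  stock rod 4: 325 + 150 = 475
  stock rod 5: 325 = 325
  stock rod 6: 275 = 275
  stock rod 7: 250 + 225 = 475
  stock rod 8: 250 = 250
This matches the lower bound, so 8 is optimal.

8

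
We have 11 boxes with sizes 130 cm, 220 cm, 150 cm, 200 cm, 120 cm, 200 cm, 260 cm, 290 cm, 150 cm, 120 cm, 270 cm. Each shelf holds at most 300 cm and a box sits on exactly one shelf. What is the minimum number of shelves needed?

Total = 290 + 270 + 260 + 220 + 200 + 200 + 150 + 150 + 130 + 120 + 120 = 2110 cm.
Lower bound: ⌈2110/300⌉ = 8 shelves.
A packing using 9 shelves:
  shelf 1: 290 = 290
  shelf 2: 270 = 270
  shelf 3: 260 = 260
  shelf 4: 220 = 220
  shelf 5: 200 = 200
  shelf 6: 200 = 200
  shelf 7: 150 + 150 = 300
  shelf 8: 130 + 120 = 250
  shelf 9: 120 = 120
No arrangement into 8 shelves stays within capacity, so 9 is optimal.

9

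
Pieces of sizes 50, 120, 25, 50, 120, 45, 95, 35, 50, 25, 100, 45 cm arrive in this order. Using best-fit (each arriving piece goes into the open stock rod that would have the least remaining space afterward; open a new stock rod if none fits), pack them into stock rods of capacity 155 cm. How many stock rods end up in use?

6

  50 → stock rod 1 (new)  [load 50/155]
  120 → stock rod 2 (new)  [load 120/155]
  25 → stock rod 2  [load 145/155]
  50 → stock rod 1  [load 100/155]
  120 → stock rod 3 (new)  [load 120/155]
  45 → stock rod 1  [load 145/155]
  95 → stock rod 4 (new)  [load 95/155]
  35 → stock rod 3  [load 155/155]
  50 → stock rod 4  [load 145/155]
  25 → stock rod 5 (new)  [load 25/155]
  100 → stock rod 5  [load 125/155]
  45 → stock rod 6 (new)  [load 45/155]
6 stock rods opened.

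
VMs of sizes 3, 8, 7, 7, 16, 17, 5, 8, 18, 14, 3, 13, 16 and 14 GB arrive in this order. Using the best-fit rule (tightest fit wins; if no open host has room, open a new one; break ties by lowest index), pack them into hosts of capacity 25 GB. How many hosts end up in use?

  3 → host 1 (new)  [load 3/25]
  8 → host 1  [load 11/25]
  7 → host 1  [load 18/25]
  7 → host 1  [load 25/25]
  16 → host 2 (new)  [load 16/25]
  17 → host 3 (new)  [load 17/25]
  5 → host 3  [load 22/25]
  8 → host 2  [load 24/25]
  18 → host 4 (new)  [load 18/25]
  14 → host 5 (new)  [load 14/25]
  3 → host 3  [load 25/25]
  13 → host 6 (new)  [load 13/25]
  16 → host 7 (new)  [load 16/25]
  14 → host 8 (new)  [load 14/25]
8 hosts opened.

8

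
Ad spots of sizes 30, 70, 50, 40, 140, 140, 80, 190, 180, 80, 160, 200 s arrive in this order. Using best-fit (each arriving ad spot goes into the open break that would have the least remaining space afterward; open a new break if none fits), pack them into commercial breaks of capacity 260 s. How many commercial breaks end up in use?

7

  30 → break 1 (new)  [load 30/260]
  70 → break 1  [load 100/260]
  50 → break 1  [load 150/260]
  40 → break 1  [load 190/260]
  140 → break 2 (new)  [load 140/260]
  140 → break 3 (new)  [load 140/260]
  80 → break 2  [load 220/260]
  190 → break 4 (new)  [load 190/260]
  180 → break 5 (new)  [load 180/260]
  80 → break 5  [load 260/260]
  160 → break 6 (new)  [load 160/260]
  200 → break 7 (new)  [load 200/260]
7 commercial breaks opened.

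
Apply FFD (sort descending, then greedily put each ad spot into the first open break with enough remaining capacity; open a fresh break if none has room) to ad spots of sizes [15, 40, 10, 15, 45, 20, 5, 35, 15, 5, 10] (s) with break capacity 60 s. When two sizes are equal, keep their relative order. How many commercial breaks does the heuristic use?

Sorted descending: 45, 40, 35, 20, 15, 15, 15, 10, 10, 5, 5.
  45 → break 1 (new)  [load 45/60]
  40 → break 2 (new)  [load 40/60]
  35 → break 3 (new)  [load 35/60]
  20 → break 2  [load 60/60]
  15 → break 1  [load 60/60]
  15 → break 3  [load 50/60]
  15 → break 4 (new)  [load 15/60]
  10 → break 3  [load 60/60]
  10 → break 4  [load 25/60]
  5 → break 4  [load 30/60]
  5 → break 4  [load 35/60]
4 commercial breaks opened.

4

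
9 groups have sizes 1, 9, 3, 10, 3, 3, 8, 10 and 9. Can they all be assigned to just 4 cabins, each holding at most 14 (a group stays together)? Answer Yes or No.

No

Total = 56; ⌈56/14⌉ = 4.
5 groups each exceed half the capacity and cannot share a cabin, forcing at least 5 cabins.
At least 5 cabins are required, but only 4 are allowed.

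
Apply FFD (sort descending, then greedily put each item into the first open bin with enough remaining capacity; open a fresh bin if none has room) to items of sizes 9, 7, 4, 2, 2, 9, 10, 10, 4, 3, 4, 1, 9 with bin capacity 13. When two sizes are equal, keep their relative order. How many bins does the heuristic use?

Sorted descending: 10, 10, 9, 9, 9, 7, 4, 4, 4, 3, 2, 2, 1.
  10 → bin 1 (new)  [load 10/13]
  10 → bin 2 (new)  [load 10/13]
  9 → bin 3 (new)  [load 9/13]
  9 → bin 4 (new)  [load 9/13]
  9 → bin 5 (new)  [load 9/13]
  7 → bin 6 (new)  [load 7/13]
  4 → bin 3  [load 13/13]
  4 → bin 4  [load 13/13]
  4 → bin 5  [load 13/13]
  3 → bin 1  [load 13/13]
  2 → bin 2  [load 12/13]
  2 → bin 6  [load 9/13]
  1 → bin 2  [load 13/13]
6 bins opened.

6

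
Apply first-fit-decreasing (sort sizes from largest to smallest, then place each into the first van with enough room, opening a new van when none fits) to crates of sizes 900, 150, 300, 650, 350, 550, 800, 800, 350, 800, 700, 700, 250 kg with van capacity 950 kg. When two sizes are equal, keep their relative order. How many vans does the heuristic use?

9

Sorted descending: 900, 800, 800, 800, 700, 700, 650, 550, 350, 350, 300, 250, 150.
  900 → van 1 (new)  [load 900/950]
  800 → van 2 (new)  [load 800/950]
  800 → van 3 (new)  [load 800/950]
  800 → van 4 (new)  [load 800/950]
  700 → van 5 (new)  [load 700/950]
  700 → van 6 (new)  [load 700/950]
  650 → van 7 (new)  [load 650/950]
  550 → van 8 (new)  [load 550/950]
  350 → van 8  [load 900/950]
  350 → van 9 (new)  [load 350/950]
  300 → van 7  [load 950/950]
  250 → van 5  [load 950/950]
  150 → van 2  [load 950/950]
9 vans opened.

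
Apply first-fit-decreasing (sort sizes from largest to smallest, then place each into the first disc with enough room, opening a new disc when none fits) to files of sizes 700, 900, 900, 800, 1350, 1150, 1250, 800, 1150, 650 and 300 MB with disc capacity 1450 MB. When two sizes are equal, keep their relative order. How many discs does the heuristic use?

Sorted descending: 1350, 1250, 1150, 1150, 900, 900, 800, 800, 700, 650, 300.
  1350 → disc 1 (new)  [load 1350/1450]
  1250 → disc 2 (new)  [load 1250/1450]
  1150 → disc 3 (new)  [load 1150/1450]
  1150 → disc 4 (new)  [load 1150/1450]
  900 → disc 5 (new)  [load 900/1450]
  900 → disc 6 (new)  [load 900/1450]
  800 → disc 7 (new)  [load 800/1450]
  800 → disc 8 (new)  [load 800/1450]
  700 → disc 9 (new)  [load 700/1450]
  650 → disc 7  [load 1450/1450]
  300 → disc 3  [load 1450/1450]
9 discs opened.

9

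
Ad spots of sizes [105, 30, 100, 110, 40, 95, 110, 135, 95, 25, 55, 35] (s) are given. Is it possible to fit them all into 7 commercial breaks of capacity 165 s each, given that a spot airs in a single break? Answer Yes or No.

Yes

A valid assignment using 7 commercial breaks:
  break 1: 135 + 30 = 165
  break 2: 110 + 55 = 165
  break 3: 110 + 40 = 150
  break 4: 105 + 35 + 25 = 165
  break 5: 100 = 100
  break 6: 95 = 95
  break 7: 95 = 95
Every load is within 165 s, so 7 commercial breaks suffice.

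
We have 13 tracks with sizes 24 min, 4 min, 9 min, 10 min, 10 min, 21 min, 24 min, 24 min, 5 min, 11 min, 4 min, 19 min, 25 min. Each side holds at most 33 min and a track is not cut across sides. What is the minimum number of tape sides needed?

7

Total = 25 + 24 + 24 + 24 + 21 + 19 + 11 + 10 + 10 + 9 + 5 + 4 + 4 = 190 min.
Lower bound: ⌈190/33⌉ = 6 tape sides.
A packing using 7 tape sides:
  side 1: 25 + 5 = 30
  side 2: 24 + 9 = 33
  side 3: 24 + 4 + 4 = 32
  side 4: 24 = 24
  side 5: 21 + 11 = 32
  side 6: 19 + 10 = 29
  side 7: 10 = 10
No arrangement into 6 tape sides stays within capacity, so 7 is optimal.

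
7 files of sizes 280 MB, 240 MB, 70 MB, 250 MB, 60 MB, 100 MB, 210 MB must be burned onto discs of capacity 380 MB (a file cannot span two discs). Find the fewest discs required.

4

Total = 280 + 250 + 240 + 210 + 100 + 70 + 60 = 1210 MB.
Lower bound: ⌈1210/380⌉ = 4 discs.
A packing using 4 discs:
  disc 1: 280 + 100 = 380
  disc 2: 250 + 70 + 60 = 380
  disc 3: 240 = 240
  disc 4: 210 = 210
This matches the lower bound, so 4 is optimal.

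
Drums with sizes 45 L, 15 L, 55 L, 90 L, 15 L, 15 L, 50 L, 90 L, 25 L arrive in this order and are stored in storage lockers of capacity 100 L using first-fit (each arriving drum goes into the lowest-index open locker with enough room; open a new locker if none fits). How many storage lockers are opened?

5

  45 → locker 1 (new)  [load 45/100]
  15 → locker 1  [load 60/100]
  55 → locker 2 (new)  [load 55/100]
  90 → locker 3 (new)  [load 90/100]
  15 → locker 1  [load 75/100]
  15 → locker 1  [load 90/100]
  50 → locker 4 (new)  [load 50/100]
  90 → locker 5 (new)  [load 90/100]
  25 → locker 2  [load 80/100]
5 storage lockers opened.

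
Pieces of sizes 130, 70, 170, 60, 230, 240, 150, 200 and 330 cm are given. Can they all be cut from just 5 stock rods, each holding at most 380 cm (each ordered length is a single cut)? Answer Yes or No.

Yes

A valid assignment using 5 stock rods:
  stock rod 1: 330 = 330
  stock rod 2: 240 + 130 = 370
  stock rod 3: 230 + 150 = 380
  stock rod 4: 200 + 170 = 370
  stock rod 5: 70 + 60 = 130
Every load is within 380 cm, so 5 stock rods suffice.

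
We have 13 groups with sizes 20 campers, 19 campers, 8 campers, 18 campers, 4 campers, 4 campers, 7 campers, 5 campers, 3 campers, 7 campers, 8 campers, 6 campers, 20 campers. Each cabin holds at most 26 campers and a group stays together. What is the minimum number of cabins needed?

Total = 20 + 20 + 19 + 18 + 8 + 8 + 7 + 7 + 6 + 5 + 4 + 4 + 3 = 129 campers.
Lower bound: ⌈129/26⌉ = 5 cabins.
A packing using 5 cabins:
  cabin 1: 20 + 6 = 26
  cabin 2: 20 + 5 = 25
  cabin 3: 19 + 7 = 26
  cabin 4: 18 + 8 = 26
  cabin 5: 8 + 7 + 4 + 4 + 3 = 26
This matches the lower bound, so 5 is optimal.

5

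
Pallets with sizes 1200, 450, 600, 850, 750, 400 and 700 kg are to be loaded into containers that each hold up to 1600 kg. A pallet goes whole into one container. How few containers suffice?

Total = 1200 + 850 + 750 + 700 + 600 + 450 + 400 = 4950 kg.
Lower bound: ⌈4950/1600⌉ = 4 containers.
A packing using 4 containers:
  container 1: 1200 + 400 = 1600
  container 2: 850 + 750 = 1600
  container 3: 700 + 600 = 1300
  container 4: 450 = 450
This matches the lower bound, so 4 is optimal.

4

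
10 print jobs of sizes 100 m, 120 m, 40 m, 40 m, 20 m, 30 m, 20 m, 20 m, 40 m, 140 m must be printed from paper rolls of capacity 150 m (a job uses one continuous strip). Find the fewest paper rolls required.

4

Total = 140 + 120 + 100 + 40 + 40 + 40 + 30 + 20 + 20 + 20 = 570 m.
Lower bound: ⌈570/150⌉ = 4 paper rolls.
A packing using 4 paper rolls:
  roll 1: 140 = 140
  roll 2: 120 + 30 = 150
  roll 3: 100 + 40 = 140
  roll 4: 40 + 40 + 20 + 20 + 20 = 140
This matches the lower bound, so 4 is optimal.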